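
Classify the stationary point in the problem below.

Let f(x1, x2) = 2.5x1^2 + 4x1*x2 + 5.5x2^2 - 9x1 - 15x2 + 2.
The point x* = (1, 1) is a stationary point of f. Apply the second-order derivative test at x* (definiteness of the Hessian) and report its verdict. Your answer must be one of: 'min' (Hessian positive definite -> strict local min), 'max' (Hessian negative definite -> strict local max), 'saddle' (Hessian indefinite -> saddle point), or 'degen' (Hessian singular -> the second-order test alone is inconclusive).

Compute the Hessian H = grad^2 f:
  H = [[5, 4], [4, 11]]
Verify stationarity: grad f(x*) = H x* + g = (0, 0).
Eigenvalues of H: 3, 13.
Both eigenvalues > 0, so H is positive definite -> x* is a strict local min.

min


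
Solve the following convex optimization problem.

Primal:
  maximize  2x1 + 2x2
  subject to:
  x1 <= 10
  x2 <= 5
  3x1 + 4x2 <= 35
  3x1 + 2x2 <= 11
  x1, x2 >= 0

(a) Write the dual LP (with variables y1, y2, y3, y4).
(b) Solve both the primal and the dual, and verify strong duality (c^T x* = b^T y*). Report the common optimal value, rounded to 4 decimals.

The standard primal-dual pair for 'max c^T x s.t. A x <= b, x >= 0' is:
  Dual:  min b^T y  s.t.  A^T y >= c,  y >= 0.

So the dual LP is:
  minimize  10y1 + 5y2 + 35y3 + 11y4
  subject to:
    y1 + 3y3 + 3y4 >= 2
    y2 + 4y3 + 2y4 >= 2
    y1, y2, y3, y4 >= 0

Solving the primal: x* = (0.3333, 5).
  primal value c^T x* = 10.6667.
Solving the dual: y* = (0, 0.6667, 0, 0.6667).
  dual value b^T y* = 10.6667.
Strong duality: c^T x* = b^T y*. Confirmed.

10.6667


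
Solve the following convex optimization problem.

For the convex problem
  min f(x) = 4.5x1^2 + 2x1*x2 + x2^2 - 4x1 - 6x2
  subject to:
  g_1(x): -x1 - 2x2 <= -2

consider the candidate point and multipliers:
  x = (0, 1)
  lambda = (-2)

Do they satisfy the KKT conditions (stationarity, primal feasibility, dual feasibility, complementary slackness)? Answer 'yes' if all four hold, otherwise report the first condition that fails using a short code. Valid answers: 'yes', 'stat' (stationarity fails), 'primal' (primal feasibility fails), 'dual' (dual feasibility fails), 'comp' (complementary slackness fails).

Gradient of f: grad f(x) = Q x + c = (-2, -4)
Constraint values g_i(x) = a_i^T x - b_i:
  g_1((0, 1)) = 0
Stationarity residual: grad f(x) + sum_i lambda_i a_i = (0, 0)
  -> stationarity OK
Primal feasibility (all g_i <= 0): OK
Dual feasibility (all lambda_i >= 0): FAILS
Complementary slackness (lambda_i * g_i(x) = 0 for all i): OK

Verdict: the first failing condition is dual_feasibility -> dual.

dual


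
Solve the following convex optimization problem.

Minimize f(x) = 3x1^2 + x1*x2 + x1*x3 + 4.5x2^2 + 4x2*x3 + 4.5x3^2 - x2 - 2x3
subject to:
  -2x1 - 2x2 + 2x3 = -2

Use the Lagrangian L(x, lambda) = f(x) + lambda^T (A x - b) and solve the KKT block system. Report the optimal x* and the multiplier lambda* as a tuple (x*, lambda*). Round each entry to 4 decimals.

Form the Lagrangian:
  L(x, lambda) = (1/2) x^T Q x + c^T x + lambda^T (A x - b)
Stationarity (grad_x L = 0): Q x + c + A^T lambda = 0.
Primal feasibility: A x = b.

This gives the KKT block system:
  [ Q   A^T ] [ x     ]   [-c ]
  [ A    0  ] [ lambda ] = [ b ]

Solving the linear system:
  x*      = (0.3318, 0.424, -0.2442)
  lambda* = (1.0853)
  f(x*)   = 1.1175

x* = (0.3318, 0.424, -0.2442), lambda* = (1.0853)


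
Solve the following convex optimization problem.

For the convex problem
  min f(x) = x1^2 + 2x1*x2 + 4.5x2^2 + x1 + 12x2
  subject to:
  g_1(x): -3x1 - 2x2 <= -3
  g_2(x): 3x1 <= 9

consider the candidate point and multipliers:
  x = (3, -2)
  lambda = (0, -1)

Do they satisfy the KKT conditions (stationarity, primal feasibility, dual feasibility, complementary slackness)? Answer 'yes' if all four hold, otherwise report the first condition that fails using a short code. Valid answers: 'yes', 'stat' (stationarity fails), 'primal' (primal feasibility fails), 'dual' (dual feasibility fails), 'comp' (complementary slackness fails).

Gradient of f: grad f(x) = Q x + c = (3, 0)
Constraint values g_i(x) = a_i^T x - b_i:
  g_1((3, -2)) = -2
  g_2((3, -2)) = 0
Stationarity residual: grad f(x) + sum_i lambda_i a_i = (0, 0)
  -> stationarity OK
Primal feasibility (all g_i <= 0): OK
Dual feasibility (all lambda_i >= 0): FAILS
Complementary slackness (lambda_i * g_i(x) = 0 for all i): OK

Verdict: the first failing condition is dual_feasibility -> dual.

dual


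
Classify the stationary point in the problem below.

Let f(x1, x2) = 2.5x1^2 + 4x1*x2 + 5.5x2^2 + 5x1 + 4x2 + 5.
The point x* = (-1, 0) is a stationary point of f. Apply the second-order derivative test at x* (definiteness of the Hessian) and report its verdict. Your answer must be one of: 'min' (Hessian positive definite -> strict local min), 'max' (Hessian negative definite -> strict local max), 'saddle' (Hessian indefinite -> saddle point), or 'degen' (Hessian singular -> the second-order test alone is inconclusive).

Compute the Hessian H = grad^2 f:
  H = [[5, 4], [4, 11]]
Verify stationarity: grad f(x*) = H x* + g = (0, 0).
Eigenvalues of H: 3, 13.
Both eigenvalues > 0, so H is positive definite -> x* is a strict local min.

min


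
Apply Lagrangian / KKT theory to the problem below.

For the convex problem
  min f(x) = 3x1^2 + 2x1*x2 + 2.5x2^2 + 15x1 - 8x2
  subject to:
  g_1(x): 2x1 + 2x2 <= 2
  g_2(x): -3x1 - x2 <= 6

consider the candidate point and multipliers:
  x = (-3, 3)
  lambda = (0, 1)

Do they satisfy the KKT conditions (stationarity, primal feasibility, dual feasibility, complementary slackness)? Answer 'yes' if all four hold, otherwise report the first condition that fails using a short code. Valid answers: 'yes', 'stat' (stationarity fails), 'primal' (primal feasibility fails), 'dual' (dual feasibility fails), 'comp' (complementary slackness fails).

Gradient of f: grad f(x) = Q x + c = (3, 1)
Constraint values g_i(x) = a_i^T x - b_i:
  g_1((-3, 3)) = -2
  g_2((-3, 3)) = 0
Stationarity residual: grad f(x) + sum_i lambda_i a_i = (0, 0)
  -> stationarity OK
Primal feasibility (all g_i <= 0): OK
Dual feasibility (all lambda_i >= 0): OK
Complementary slackness (lambda_i * g_i(x) = 0 for all i): OK

Verdict: yes, KKT holds.

yes


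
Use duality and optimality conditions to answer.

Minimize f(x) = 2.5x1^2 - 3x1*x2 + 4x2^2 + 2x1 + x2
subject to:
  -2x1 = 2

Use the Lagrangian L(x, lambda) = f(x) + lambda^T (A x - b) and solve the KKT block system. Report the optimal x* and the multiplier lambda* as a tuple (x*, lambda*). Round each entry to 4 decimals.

Form the Lagrangian:
  L(x, lambda) = (1/2) x^T Q x + c^T x + lambda^T (A x - b)
Stationarity (grad_x L = 0): Q x + c + A^T lambda = 0.
Primal feasibility: A x = b.

This gives the KKT block system:
  [ Q   A^T ] [ x     ]   [-c ]
  [ A    0  ] [ lambda ] = [ b ]

Solving the linear system:
  x*      = (-1, -0.5)
  lambda* = (-0.75)
  f(x*)   = -0.5

x* = (-1, -0.5), lambda* = (-0.75)


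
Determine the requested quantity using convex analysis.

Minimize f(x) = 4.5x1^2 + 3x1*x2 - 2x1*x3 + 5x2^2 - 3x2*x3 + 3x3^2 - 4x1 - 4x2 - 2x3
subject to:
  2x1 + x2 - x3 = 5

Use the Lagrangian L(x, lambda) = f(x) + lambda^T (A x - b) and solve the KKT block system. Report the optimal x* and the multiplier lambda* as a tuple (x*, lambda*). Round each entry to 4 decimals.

Form the Lagrangian:
  L(x, lambda) = (1/2) x^T Q x + c^T x + lambda^T (A x - b)
Stationarity (grad_x L = 0): Q x + c + A^T lambda = 0.
Primal feasibility: A x = b.

This gives the KKT block system:
  [ Q   A^T ] [ x     ]   [-c ]
  [ A    0  ] [ lambda ] = [ b ]

Solving the linear system:
  x*      = (2.1542, 0.592, -0.0995)
  lambda* = (-8.6816)
  f(x*)   = 16.3109

x* = (2.1542, 0.592, -0.0995), lambda* = (-8.6816)


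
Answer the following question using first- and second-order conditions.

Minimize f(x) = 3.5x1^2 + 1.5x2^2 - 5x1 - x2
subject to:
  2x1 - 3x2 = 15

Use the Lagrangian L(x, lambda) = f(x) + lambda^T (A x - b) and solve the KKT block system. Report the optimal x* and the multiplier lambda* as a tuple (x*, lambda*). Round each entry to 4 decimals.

Form the Lagrangian:
  L(x, lambda) = (1/2) x^T Q x + c^T x + lambda^T (A x - b)
Stationarity (grad_x L = 0): Q x + c + A^T lambda = 0.
Primal feasibility: A x = b.

This gives the KKT block system:
  [ Q   A^T ] [ x     ]   [-c ]
  [ A    0  ] [ lambda ] = [ b ]

Solving the linear system:
  x*      = (1.88, -3.7467)
  lambda* = (-4.08)
  f(x*)   = 27.7733

x* = (1.88, -3.7467), lambda* = (-4.08)


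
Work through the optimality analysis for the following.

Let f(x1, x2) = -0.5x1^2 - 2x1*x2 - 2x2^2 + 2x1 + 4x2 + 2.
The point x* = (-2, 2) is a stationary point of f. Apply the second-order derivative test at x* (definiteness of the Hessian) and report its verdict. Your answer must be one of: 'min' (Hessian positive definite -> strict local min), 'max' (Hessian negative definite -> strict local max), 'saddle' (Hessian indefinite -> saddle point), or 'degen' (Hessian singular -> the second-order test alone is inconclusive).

Compute the Hessian H = grad^2 f:
  H = [[-1, -2], [-2, -4]]
Verify stationarity: grad f(x*) = H x* + g = (0, 0).
Eigenvalues of H: -5, 0.
H has a zero eigenvalue (singular; negative semidefinite but not definite), so H is neither positive definite, negative definite, nor indefinite. The second-order test alone is inconclusive -> degen.
(Indeed, f is constant along the null direction of H through x*, so x* is not a strict local extremum.)

degen


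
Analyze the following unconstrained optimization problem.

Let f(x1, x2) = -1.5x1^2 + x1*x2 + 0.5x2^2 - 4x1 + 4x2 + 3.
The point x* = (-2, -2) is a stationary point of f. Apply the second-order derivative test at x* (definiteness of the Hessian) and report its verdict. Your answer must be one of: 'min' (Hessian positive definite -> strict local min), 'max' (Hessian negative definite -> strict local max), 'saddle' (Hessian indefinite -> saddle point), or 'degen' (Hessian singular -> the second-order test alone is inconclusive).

Compute the Hessian H = grad^2 f:
  H = [[-3, 1], [1, 1]]
Verify stationarity: grad f(x*) = H x* + g = (0, 0).
Eigenvalues of H: -3.2361, 1.2361.
Eigenvalues have mixed signs, so H is indefinite -> x* is a saddle point.

saddle


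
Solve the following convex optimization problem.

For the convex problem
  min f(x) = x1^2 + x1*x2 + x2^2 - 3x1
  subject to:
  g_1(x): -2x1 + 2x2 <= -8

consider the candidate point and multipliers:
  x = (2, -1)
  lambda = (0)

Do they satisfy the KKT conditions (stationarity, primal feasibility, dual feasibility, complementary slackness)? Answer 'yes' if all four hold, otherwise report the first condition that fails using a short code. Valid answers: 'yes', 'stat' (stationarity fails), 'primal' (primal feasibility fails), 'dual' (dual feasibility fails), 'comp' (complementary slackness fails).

Gradient of f: grad f(x) = Q x + c = (0, 0)
Constraint values g_i(x) = a_i^T x - b_i:
  g_1((2, -1)) = 2
Stationarity residual: grad f(x) + sum_i lambda_i a_i = (0, 0)
  -> stationarity OK
Primal feasibility (all g_i <= 0): FAILS
Dual feasibility (all lambda_i >= 0): OK
Complementary slackness (lambda_i * g_i(x) = 0 for all i): OK

Verdict: the first failing condition is primal_feasibility -> primal.

primal


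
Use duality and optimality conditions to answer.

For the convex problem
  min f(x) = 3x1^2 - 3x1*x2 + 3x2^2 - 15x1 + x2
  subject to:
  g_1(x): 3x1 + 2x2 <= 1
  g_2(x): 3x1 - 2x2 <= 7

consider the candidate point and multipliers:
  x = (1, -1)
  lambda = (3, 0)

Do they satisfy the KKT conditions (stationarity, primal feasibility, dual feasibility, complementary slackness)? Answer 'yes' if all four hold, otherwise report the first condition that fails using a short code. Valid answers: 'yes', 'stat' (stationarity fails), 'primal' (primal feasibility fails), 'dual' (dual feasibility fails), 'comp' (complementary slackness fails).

Gradient of f: grad f(x) = Q x + c = (-6, -8)
Constraint values g_i(x) = a_i^T x - b_i:
  g_1((1, -1)) = 0
  g_2((1, -1)) = -2
Stationarity residual: grad f(x) + sum_i lambda_i a_i = (3, -2)
  -> stationarity FAILS
Primal feasibility (all g_i <= 0): OK
Dual feasibility (all lambda_i >= 0): OK
Complementary slackness (lambda_i * g_i(x) = 0 for all i): OK

Verdict: the first failing condition is stationarity -> stat.

stat


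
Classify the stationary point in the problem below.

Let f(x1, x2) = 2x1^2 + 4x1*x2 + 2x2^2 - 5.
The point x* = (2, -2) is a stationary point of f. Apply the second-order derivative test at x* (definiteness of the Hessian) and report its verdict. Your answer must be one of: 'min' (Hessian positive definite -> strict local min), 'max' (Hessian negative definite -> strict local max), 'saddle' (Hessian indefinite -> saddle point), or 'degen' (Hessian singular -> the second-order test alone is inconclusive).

Compute the Hessian H = grad^2 f:
  H = [[4, 4], [4, 4]]
Verify stationarity: grad f(x*) = H x* + g = (0, 0).
Eigenvalues of H: 0, 8.
H has a zero eigenvalue (singular; positive semidefinite but not definite), so H is neither positive definite, negative definite, nor indefinite. The second-order test alone is inconclusive -> degen.
(Indeed, f is constant along the null direction of H through x*, so x* is not a strict local extremum.)

degen


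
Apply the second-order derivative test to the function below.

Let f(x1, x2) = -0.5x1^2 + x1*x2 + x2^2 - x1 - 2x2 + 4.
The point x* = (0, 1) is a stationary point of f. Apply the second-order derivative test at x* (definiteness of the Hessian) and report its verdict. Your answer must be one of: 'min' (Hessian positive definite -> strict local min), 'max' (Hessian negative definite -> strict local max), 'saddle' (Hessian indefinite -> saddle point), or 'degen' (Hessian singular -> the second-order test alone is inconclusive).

Compute the Hessian H = grad^2 f:
  H = [[-1, 1], [1, 2]]
Verify stationarity: grad f(x*) = H x* + g = (0, 0).
Eigenvalues of H: -1.3028, 2.3028.
Eigenvalues have mixed signs, so H is indefinite -> x* is a saddle point.

saddle


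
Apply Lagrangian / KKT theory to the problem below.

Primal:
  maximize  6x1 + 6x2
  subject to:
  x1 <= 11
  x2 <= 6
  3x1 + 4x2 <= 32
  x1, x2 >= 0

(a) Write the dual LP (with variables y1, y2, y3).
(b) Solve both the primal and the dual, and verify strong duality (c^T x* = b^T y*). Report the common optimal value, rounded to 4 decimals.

The standard primal-dual pair for 'max c^T x s.t. A x <= b, x >= 0' is:
  Dual:  min b^T y  s.t.  A^T y >= c,  y >= 0.

So the dual LP is:
  minimize  11y1 + 6y2 + 32y3
  subject to:
    y1 + 3y3 >= 6
    y2 + 4y3 >= 6
    y1, y2, y3 >= 0

Solving the primal: x* = (10.6667, 0).
  primal value c^T x* = 64.
Solving the dual: y* = (0, 0, 2).
  dual value b^T y* = 64.
Strong duality: c^T x* = b^T y*. Confirmed.

64


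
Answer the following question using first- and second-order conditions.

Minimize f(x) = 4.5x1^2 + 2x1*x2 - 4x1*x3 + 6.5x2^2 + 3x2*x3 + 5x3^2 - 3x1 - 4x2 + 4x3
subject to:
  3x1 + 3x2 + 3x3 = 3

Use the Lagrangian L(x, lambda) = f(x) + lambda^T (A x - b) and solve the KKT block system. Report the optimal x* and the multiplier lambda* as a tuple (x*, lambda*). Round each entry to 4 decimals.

Form the Lagrangian:
  L(x, lambda) = (1/2) x^T Q x + c^T x + lambda^T (A x - b)
Stationarity (grad_x L = 0): Q x + c + A^T lambda = 0.
Primal feasibility: A x = b.

This gives the KKT block system:
  [ Q   A^T ] [ x     ]   [-c ]
  [ A    0  ] [ lambda ] = [ b ]

Solving the linear system:
  x*      = (0.5586, 0.4552, -0.0138)
  lambda* = (-0.9977)
  f(x*)   = -0.2793

x* = (0.5586, 0.4552, -0.0138), lambda* = (-0.9977)


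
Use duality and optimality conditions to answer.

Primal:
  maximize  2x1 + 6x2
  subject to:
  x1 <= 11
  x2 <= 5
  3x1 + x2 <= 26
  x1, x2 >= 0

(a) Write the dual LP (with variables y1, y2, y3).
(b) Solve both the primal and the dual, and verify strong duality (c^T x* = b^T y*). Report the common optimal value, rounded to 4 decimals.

The standard primal-dual pair for 'max c^T x s.t. A x <= b, x >= 0' is:
  Dual:  min b^T y  s.t.  A^T y >= c,  y >= 0.

So the dual LP is:
  minimize  11y1 + 5y2 + 26y3
  subject to:
    y1 + 3y3 >= 2
    y2 + y3 >= 6
    y1, y2, y3 >= 0

Solving the primal: x* = (7, 5).
  primal value c^T x* = 44.
Solving the dual: y* = (0, 5.3333, 0.6667).
  dual value b^T y* = 44.
Strong duality: c^T x* = b^T y*. Confirmed.

44


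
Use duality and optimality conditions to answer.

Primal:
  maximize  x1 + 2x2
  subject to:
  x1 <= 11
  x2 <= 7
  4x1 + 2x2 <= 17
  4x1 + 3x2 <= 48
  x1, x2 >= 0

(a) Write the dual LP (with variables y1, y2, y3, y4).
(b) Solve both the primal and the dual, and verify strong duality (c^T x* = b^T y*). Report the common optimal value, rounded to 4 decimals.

The standard primal-dual pair for 'max c^T x s.t. A x <= b, x >= 0' is:
  Dual:  min b^T y  s.t.  A^T y >= c,  y >= 0.

So the dual LP is:
  minimize  11y1 + 7y2 + 17y3 + 48y4
  subject to:
    y1 + 4y3 + 4y4 >= 1
    y2 + 2y3 + 3y4 >= 2
    y1, y2, y3, y4 >= 0

Solving the primal: x* = (0.75, 7).
  primal value c^T x* = 14.75.
Solving the dual: y* = (0, 1.5, 0.25, 0).
  dual value b^T y* = 14.75.
Strong duality: c^T x* = b^T y*. Confirmed.

14.75


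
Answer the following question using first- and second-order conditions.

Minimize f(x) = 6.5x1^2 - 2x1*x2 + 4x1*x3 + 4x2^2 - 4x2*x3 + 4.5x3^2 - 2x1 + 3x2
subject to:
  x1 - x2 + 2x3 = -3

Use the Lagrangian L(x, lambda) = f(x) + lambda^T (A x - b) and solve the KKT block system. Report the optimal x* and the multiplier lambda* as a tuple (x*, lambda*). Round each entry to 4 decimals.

Form the Lagrangian:
  L(x, lambda) = (1/2) x^T Q x + c^T x + lambda^T (A x - b)
Stationarity (grad_x L = 0): Q x + c + A^T lambda = 0.
Primal feasibility: A x = b.

This gives the KKT block system:
  [ Q   A^T ] [ x     ]   [-c ]
  [ A    0  ] [ lambda ] = [ b ]

Solving the linear system:
  x*      = (0.1032, -0.3559, -1.7295)
  lambda* = (6.8648)
  f(x*)   = 9.6601

x* = (0.1032, -0.3559, -1.7295), lambda* = (6.8648)


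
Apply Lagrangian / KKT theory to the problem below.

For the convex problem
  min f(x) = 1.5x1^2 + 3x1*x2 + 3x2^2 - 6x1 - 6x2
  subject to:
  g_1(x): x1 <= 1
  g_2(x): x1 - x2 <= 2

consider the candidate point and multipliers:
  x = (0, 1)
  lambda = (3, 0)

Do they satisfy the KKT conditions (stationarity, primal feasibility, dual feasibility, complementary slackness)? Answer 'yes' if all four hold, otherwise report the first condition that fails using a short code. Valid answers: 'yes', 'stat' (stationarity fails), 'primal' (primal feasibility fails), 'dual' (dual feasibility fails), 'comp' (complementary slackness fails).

Gradient of f: grad f(x) = Q x + c = (-3, 0)
Constraint values g_i(x) = a_i^T x - b_i:
  g_1((0, 1)) = -1
  g_2((0, 1)) = -3
Stationarity residual: grad f(x) + sum_i lambda_i a_i = (0, 0)
  -> stationarity OK
Primal feasibility (all g_i <= 0): OK
Dual feasibility (all lambda_i >= 0): OK
Complementary slackness (lambda_i * g_i(x) = 0 for all i): FAILS

Verdict: the first failing condition is complementary_slackness -> comp.

comp


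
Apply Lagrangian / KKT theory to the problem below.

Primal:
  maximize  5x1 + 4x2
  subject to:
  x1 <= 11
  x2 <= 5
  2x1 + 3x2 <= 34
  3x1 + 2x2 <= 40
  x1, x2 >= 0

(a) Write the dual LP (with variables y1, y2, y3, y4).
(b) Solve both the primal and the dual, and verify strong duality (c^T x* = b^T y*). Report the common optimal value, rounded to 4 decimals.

The standard primal-dual pair for 'max c^T x s.t. A x <= b, x >= 0' is:
  Dual:  min b^T y  s.t.  A^T y >= c,  y >= 0.

So the dual LP is:
  minimize  11y1 + 5y2 + 34y3 + 40y4
  subject to:
    y1 + 2y3 + 3y4 >= 5
    y2 + 3y3 + 2y4 >= 4
    y1, y2, y3, y4 >= 0

Solving the primal: x* = (10.4, 4.4).
  primal value c^T x* = 69.6.
Solving the dual: y* = (0, 0, 0.4, 1.4).
  dual value b^T y* = 69.6.
Strong duality: c^T x* = b^T y*. Confirmed.

69.6


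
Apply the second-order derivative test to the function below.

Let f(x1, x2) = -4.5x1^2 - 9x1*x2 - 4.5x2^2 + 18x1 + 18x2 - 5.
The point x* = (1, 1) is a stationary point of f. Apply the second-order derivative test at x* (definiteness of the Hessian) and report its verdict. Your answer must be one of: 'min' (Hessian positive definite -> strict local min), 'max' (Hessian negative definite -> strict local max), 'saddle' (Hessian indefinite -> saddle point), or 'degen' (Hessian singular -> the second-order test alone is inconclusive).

Compute the Hessian H = grad^2 f:
  H = [[-9, -9], [-9, -9]]
Verify stationarity: grad f(x*) = H x* + g = (0, 0).
Eigenvalues of H: -18, 0.
H has a zero eigenvalue (singular; negative semidefinite but not definite), so H is neither positive definite, negative definite, nor indefinite. The second-order test alone is inconclusive -> degen.
(Indeed, f is constant along the null direction of H through x*, so x* is not a strict local extremum.)

degen


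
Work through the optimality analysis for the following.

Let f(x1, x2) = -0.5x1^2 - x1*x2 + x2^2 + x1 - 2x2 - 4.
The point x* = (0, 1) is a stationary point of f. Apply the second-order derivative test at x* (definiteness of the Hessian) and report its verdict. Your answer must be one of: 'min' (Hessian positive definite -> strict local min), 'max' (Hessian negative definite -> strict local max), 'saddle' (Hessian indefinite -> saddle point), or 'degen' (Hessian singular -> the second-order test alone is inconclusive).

Compute the Hessian H = grad^2 f:
  H = [[-1, -1], [-1, 2]]
Verify stationarity: grad f(x*) = H x* + g = (0, 0).
Eigenvalues of H: -1.3028, 2.3028.
Eigenvalues have mixed signs, so H is indefinite -> x* is a saddle point.

saddle


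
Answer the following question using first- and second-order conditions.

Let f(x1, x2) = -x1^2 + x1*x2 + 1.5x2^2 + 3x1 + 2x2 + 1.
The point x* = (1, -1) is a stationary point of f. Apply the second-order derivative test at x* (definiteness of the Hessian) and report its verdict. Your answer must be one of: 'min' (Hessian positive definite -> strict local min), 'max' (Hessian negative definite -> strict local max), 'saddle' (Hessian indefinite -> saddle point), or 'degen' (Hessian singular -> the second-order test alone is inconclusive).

Compute the Hessian H = grad^2 f:
  H = [[-2, 1], [1, 3]]
Verify stationarity: grad f(x*) = H x* + g = (0, 0).
Eigenvalues of H: -2.1926, 3.1926.
Eigenvalues have mixed signs, so H is indefinite -> x* is a saddle point.

saddle


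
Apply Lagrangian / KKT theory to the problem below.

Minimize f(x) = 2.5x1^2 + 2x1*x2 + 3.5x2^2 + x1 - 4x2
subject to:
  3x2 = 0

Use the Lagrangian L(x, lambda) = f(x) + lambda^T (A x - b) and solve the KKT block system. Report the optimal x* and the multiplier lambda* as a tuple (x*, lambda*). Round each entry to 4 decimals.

Form the Lagrangian:
  L(x, lambda) = (1/2) x^T Q x + c^T x + lambda^T (A x - b)
Stationarity (grad_x L = 0): Q x + c + A^T lambda = 0.
Primal feasibility: A x = b.

This gives the KKT block system:
  [ Q   A^T ] [ x     ]   [-c ]
  [ A    0  ] [ lambda ] = [ b ]

Solving the linear system:
  x*      = (-0.2, 0)
  lambda* = (1.4667)
  f(x*)   = -0.1

x* = (-0.2, 0), lambda* = (1.4667)


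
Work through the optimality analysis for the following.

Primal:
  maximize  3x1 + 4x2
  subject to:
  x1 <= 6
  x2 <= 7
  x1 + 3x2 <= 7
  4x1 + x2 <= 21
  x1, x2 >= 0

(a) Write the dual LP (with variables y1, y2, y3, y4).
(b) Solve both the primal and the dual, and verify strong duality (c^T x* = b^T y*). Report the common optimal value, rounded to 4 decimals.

The standard primal-dual pair for 'max c^T x s.t. A x <= b, x >= 0' is:
  Dual:  min b^T y  s.t.  A^T y >= c,  y >= 0.

So the dual LP is:
  minimize  6y1 + 7y2 + 7y3 + 21y4
  subject to:
    y1 + y3 + 4y4 >= 3
    y2 + 3y3 + y4 >= 4
    y1, y2, y3, y4 >= 0

Solving the primal: x* = (5.0909, 0.6364).
  primal value c^T x* = 17.8182.
Solving the dual: y* = (0, 0, 1.1818, 0.4545).
  dual value b^T y* = 17.8182.
Strong duality: c^T x* = b^T y*. Confirmed.

17.8182


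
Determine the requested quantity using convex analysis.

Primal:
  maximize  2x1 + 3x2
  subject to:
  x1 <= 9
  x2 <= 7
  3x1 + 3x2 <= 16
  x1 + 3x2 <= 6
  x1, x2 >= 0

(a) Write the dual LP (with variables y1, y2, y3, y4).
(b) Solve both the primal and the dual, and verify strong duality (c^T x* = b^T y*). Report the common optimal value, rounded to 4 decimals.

The standard primal-dual pair for 'max c^T x s.t. A x <= b, x >= 0' is:
  Dual:  min b^T y  s.t.  A^T y >= c,  y >= 0.

So the dual LP is:
  minimize  9y1 + 7y2 + 16y3 + 6y4
  subject to:
    y1 + 3y3 + y4 >= 2
    y2 + 3y3 + 3y4 >= 3
    y1, y2, y3, y4 >= 0

Solving the primal: x* = (5, 0.3333).
  primal value c^T x* = 11.
Solving the dual: y* = (0, 0, 0.5, 0.5).
  dual value b^T y* = 11.
Strong duality: c^T x* = b^T y*. Confirmed.

11


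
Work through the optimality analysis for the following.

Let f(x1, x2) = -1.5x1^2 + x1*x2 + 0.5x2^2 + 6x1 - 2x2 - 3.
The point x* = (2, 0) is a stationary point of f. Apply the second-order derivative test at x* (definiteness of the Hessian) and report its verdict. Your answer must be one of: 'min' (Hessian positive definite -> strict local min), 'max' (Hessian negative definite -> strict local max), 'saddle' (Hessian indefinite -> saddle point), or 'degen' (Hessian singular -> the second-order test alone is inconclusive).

Compute the Hessian H = grad^2 f:
  H = [[-3, 1], [1, 1]]
Verify stationarity: grad f(x*) = H x* + g = (0, 0).
Eigenvalues of H: -3.2361, 1.2361.
Eigenvalues have mixed signs, so H is indefinite -> x* is a saddle point.

saddle


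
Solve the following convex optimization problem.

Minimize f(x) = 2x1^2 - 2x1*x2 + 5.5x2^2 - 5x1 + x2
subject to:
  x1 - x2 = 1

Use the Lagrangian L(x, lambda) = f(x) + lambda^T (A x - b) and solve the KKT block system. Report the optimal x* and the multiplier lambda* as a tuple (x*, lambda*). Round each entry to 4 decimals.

Form the Lagrangian:
  L(x, lambda) = (1/2) x^T Q x + c^T x + lambda^T (A x - b)
Stationarity (grad_x L = 0): Q x + c + A^T lambda = 0.
Primal feasibility: A x = b.

This gives the KKT block system:
  [ Q   A^T ] [ x     ]   [-c ]
  [ A    0  ] [ lambda ] = [ b ]

Solving the linear system:
  x*      = (1.1818, 0.1818)
  lambda* = (0.6364)
  f(x*)   = -3.1818

x* = (1.1818, 0.1818), lambda* = (0.6364)


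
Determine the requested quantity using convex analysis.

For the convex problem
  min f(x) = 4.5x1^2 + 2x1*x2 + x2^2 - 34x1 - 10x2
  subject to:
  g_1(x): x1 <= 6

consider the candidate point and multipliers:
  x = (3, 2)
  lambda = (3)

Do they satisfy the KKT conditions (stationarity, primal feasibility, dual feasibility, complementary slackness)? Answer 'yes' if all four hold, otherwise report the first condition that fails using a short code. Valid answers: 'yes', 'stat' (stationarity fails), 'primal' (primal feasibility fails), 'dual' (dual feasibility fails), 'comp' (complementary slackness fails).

Gradient of f: grad f(x) = Q x + c = (-3, 0)
Constraint values g_i(x) = a_i^T x - b_i:
  g_1((3, 2)) = -3
Stationarity residual: grad f(x) + sum_i lambda_i a_i = (0, 0)
  -> stationarity OK
Primal feasibility (all g_i <= 0): OK
Dual feasibility (all lambda_i >= 0): OK
Complementary slackness (lambda_i * g_i(x) = 0 for all i): FAILS

Verdict: the first failing condition is complementary_slackness -> comp.

comp


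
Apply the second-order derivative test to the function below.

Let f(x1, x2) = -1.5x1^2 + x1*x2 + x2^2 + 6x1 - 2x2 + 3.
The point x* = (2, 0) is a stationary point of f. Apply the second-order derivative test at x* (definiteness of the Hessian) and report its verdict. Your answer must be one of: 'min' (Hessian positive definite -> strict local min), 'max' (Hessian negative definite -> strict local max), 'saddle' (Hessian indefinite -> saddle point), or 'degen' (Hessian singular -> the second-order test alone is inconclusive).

Compute the Hessian H = grad^2 f:
  H = [[-3, 1], [1, 2]]
Verify stationarity: grad f(x*) = H x* + g = (0, 0).
Eigenvalues of H: -3.1926, 2.1926.
Eigenvalues have mixed signs, so H is indefinite -> x* is a saddle point.

saddle


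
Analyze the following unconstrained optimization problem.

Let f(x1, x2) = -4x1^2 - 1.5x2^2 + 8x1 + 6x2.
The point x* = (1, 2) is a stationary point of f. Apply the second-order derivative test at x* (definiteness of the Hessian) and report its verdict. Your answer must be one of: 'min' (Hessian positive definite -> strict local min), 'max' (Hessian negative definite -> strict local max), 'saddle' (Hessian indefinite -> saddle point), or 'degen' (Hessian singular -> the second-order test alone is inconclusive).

Compute the Hessian H = grad^2 f:
  H = [[-8, 0], [0, -3]]
Verify stationarity: grad f(x*) = H x* + g = (0, 0).
Eigenvalues of H: -8, -3.
Both eigenvalues < 0, so H is negative definite -> x* is a strict local max.

max


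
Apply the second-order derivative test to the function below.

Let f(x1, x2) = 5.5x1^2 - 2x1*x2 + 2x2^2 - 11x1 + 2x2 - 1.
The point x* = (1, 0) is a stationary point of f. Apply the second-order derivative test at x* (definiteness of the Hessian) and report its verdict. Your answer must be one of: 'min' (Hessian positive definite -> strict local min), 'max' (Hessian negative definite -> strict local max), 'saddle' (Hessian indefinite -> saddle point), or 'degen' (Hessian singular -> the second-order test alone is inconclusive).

Compute the Hessian H = grad^2 f:
  H = [[11, -2], [-2, 4]]
Verify stationarity: grad f(x*) = H x* + g = (0, 0).
Eigenvalues of H: 3.4689, 11.5311.
Both eigenvalues > 0, so H is positive definite -> x* is a strict local min.

min


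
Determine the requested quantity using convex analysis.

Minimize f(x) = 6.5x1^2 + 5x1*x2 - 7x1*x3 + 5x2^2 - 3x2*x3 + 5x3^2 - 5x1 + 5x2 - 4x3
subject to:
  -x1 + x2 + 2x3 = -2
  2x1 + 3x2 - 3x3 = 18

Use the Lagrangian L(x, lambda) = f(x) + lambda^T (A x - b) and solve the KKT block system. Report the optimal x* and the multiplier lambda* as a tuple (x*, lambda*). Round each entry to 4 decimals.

Form the Lagrangian:
  L(x, lambda) = (1/2) x^T Q x + c^T x + lambda^T (A x - b)
Stationarity (grad_x L = 0): Q x + c + A^T lambda = 0.
Primal feasibility: A x = b.

This gives the KKT block system:
  [ Q   A^T ] [ x     ]   [-c ]
  [ A    0  ] [ lambda ] = [ b ]

Solving the linear system:
  x*      = (-0.3371, 3.3708, -2.8539)
  lambda* = (-1.764, -14.6067)
  f(x*)   = 144.6742

x* = (-0.3371, 3.3708, -2.8539), lambda* = (-1.764, -14.6067)


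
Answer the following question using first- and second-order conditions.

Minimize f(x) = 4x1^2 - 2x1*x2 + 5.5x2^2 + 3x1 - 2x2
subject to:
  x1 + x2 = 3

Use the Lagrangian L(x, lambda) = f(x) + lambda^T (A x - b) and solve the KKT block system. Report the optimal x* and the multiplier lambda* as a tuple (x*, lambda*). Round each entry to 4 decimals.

Form the Lagrangian:
  L(x, lambda) = (1/2) x^T Q x + c^T x + lambda^T (A x - b)
Stationarity (grad_x L = 0): Q x + c + A^T lambda = 0.
Primal feasibility: A x = b.

This gives the KKT block system:
  [ Q   A^T ] [ x     ]   [-c ]
  [ A    0  ] [ lambda ] = [ b ]

Solving the linear system:
  x*      = (1.4783, 1.5217)
  lambda* = (-11.7826)
  f(x*)   = 18.3696

x* = (1.4783, 1.5217), lambda* = (-11.7826)


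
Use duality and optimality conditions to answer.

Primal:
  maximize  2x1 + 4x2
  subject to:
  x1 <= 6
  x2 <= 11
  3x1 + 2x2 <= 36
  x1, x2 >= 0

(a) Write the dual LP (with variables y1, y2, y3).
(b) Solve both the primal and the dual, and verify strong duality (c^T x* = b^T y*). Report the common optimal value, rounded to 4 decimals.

The standard primal-dual pair for 'max c^T x s.t. A x <= b, x >= 0' is:
  Dual:  min b^T y  s.t.  A^T y >= c,  y >= 0.

So the dual LP is:
  minimize  6y1 + 11y2 + 36y3
  subject to:
    y1 + 3y3 >= 2
    y2 + 2y3 >= 4
    y1, y2, y3 >= 0

Solving the primal: x* = (4.6667, 11).
  primal value c^T x* = 53.3333.
Solving the dual: y* = (0, 2.6667, 0.6667).
  dual value b^T y* = 53.3333.
Strong duality: c^T x* = b^T y*. Confirmed.

53.3333


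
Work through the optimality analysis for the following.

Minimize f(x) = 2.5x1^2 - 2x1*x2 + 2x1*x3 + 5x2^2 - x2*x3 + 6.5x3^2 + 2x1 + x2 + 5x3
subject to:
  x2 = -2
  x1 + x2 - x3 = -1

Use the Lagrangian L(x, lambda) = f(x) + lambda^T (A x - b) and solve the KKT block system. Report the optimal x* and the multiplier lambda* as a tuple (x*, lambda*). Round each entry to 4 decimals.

Form the Lagrangian:
  L(x, lambda) = (1/2) x^T Q x + c^T x + lambda^T (A x - b)
Stationarity (grad_x L = 0): Q x + c + A^T lambda = 0.
Primal feasibility: A x = b.

This gives the KKT block system:
  [ Q   A^T ] [ x     ]   [-c ]
  [ A    0  ] [ lambda ] = [ b ]

Solving the linear system:
  x*      = (0.0909, -2, -0.9091)
  lambda* = (22.9091, -4.6364)
  f(x*)   = 17.4091

x* = (0.0909, -2, -0.9091), lambda* = (22.9091, -4.6364)


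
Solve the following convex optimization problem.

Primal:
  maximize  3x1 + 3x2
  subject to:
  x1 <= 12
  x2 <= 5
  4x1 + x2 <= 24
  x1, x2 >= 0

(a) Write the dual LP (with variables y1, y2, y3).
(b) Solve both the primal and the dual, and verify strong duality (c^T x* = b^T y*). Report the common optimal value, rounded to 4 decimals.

The standard primal-dual pair for 'max c^T x s.t. A x <= b, x >= 0' is:
  Dual:  min b^T y  s.t.  A^T y >= c,  y >= 0.

So the dual LP is:
  minimize  12y1 + 5y2 + 24y3
  subject to:
    y1 + 4y3 >= 3
    y2 + y3 >= 3
    y1, y2, y3 >= 0

Solving the primal: x* = (4.75, 5).
  primal value c^T x* = 29.25.
Solving the dual: y* = (0, 2.25, 0.75).
  dual value b^T y* = 29.25.
Strong duality: c^T x* = b^T y*. Confirmed.

29.25


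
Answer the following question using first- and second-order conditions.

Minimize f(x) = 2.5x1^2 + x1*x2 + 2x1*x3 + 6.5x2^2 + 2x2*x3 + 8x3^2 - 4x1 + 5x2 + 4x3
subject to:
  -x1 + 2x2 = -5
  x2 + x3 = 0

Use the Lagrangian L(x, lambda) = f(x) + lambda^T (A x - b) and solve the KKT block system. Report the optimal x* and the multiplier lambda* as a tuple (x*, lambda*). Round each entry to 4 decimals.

Form the Lagrangian:
  L(x, lambda) = (1/2) x^T Q x + c^T x + lambda^T (A x - b)
Stationarity (grad_x L = 0): Q x + c + A^T lambda = 0.
Primal feasibility: A x = b.

This gives the KKT block system:
  [ Q   A^T ] [ x     ]   [-c ]
  [ A    0  ] [ lambda ] = [ b ]

Solving the linear system:
  x*      = (3.1463, -0.9268, 0.9268)
  lambda* = (12.6585, -23.2683)
  f(x*)   = 24.8902

x* = (3.1463, -0.9268, 0.9268), lambda* = (12.6585, -23.2683)


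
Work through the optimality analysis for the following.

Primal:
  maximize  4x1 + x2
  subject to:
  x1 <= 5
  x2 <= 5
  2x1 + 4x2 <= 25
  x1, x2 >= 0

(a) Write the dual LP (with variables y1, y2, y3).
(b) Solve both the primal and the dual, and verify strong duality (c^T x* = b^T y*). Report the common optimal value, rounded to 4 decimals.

The standard primal-dual pair for 'max c^T x s.t. A x <= b, x >= 0' is:
  Dual:  min b^T y  s.t.  A^T y >= c,  y >= 0.

So the dual LP is:
  minimize  5y1 + 5y2 + 25y3
  subject to:
    y1 + 2y3 >= 4
    y2 + 4y3 >= 1
    y1, y2, y3 >= 0

Solving the primal: x* = (5, 3.75).
  primal value c^T x* = 23.75.
Solving the dual: y* = (3.5, 0, 0.25).
  dual value b^T y* = 23.75.
Strong duality: c^T x* = b^T y*. Confirmed.

23.75


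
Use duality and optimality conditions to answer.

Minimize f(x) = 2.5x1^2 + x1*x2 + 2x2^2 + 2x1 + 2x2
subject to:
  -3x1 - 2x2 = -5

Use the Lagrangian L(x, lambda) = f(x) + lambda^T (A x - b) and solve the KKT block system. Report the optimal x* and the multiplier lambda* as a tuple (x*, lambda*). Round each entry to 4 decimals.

Form the Lagrangian:
  L(x, lambda) = (1/2) x^T Q x + c^T x + lambda^T (A x - b)
Stationarity (grad_x L = 0): Q x + c + A^T lambda = 0.
Primal feasibility: A x = b.

This gives the KKT block system:
  [ Q   A^T ] [ x     ]   [-c ]
  [ A    0  ] [ lambda ] = [ b ]

Solving the linear system:
  x*      = (1.2273, 0.6591)
  lambda* = (2.9318)
  f(x*)   = 9.2159

x* = (1.2273, 0.6591), lambda* = (2.9318)


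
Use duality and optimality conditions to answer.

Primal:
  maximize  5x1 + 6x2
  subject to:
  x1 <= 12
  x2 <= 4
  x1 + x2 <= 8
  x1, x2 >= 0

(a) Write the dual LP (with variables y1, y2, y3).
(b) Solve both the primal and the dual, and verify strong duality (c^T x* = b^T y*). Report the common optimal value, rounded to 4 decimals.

The standard primal-dual pair for 'max c^T x s.t. A x <= b, x >= 0' is:
  Dual:  min b^T y  s.t.  A^T y >= c,  y >= 0.

So the dual LP is:
  minimize  12y1 + 4y2 + 8y3
  subject to:
    y1 + y3 >= 5
    y2 + y3 >= 6
    y1, y2, y3 >= 0

Solving the primal: x* = (4, 4).
  primal value c^T x* = 44.
Solving the dual: y* = (0, 1, 5).
  dual value b^T y* = 44.
Strong duality: c^T x* = b^T y*. Confirmed.

44


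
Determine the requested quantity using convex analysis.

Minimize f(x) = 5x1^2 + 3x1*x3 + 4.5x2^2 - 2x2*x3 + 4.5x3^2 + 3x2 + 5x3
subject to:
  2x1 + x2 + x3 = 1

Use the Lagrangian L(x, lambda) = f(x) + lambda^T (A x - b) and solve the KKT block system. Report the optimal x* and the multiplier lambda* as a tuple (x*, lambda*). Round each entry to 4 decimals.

Form the Lagrangian:
  L(x, lambda) = (1/2) x^T Q x + c^T x + lambda^T (A x - b)
Stationarity (grad_x L = 0): Q x + c + A^T lambda = 0.
Primal feasibility: A x = b.

This gives the KKT block system:
  [ Q   A^T ] [ x     ]   [-c ]
  [ A    0  ] [ lambda ] = [ b ]

Solving the linear system:
  x*      = (0.7829, -0.0853, -0.4806)
  lambda* = (-3.1938)
  f(x*)   = 0.2674

x* = (0.7829, -0.0853, -0.4806), lambda* = (-3.1938)


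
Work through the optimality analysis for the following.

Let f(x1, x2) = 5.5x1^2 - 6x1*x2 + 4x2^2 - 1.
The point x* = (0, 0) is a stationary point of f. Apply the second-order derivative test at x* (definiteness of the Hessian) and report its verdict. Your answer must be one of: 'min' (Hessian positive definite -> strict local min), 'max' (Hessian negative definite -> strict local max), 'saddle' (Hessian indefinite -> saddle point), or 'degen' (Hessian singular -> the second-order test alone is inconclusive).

Compute the Hessian H = grad^2 f:
  H = [[11, -6], [-6, 8]]
Verify stationarity: grad f(x*) = H x* + g = (0, 0).
Eigenvalues of H: 3.3153, 15.6847.
Both eigenvalues > 0, so H is positive definite -> x* is a strict local min.

min


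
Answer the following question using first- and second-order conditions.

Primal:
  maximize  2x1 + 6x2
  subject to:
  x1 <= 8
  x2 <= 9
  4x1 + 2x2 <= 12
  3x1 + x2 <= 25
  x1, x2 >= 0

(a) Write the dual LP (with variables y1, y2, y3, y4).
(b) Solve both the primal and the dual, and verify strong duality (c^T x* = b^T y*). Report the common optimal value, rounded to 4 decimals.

The standard primal-dual pair for 'max c^T x s.t. A x <= b, x >= 0' is:
  Dual:  min b^T y  s.t.  A^T y >= c,  y >= 0.

So the dual LP is:
  minimize  8y1 + 9y2 + 12y3 + 25y4
  subject to:
    y1 + 4y3 + 3y4 >= 2
    y2 + 2y3 + y4 >= 6
    y1, y2, y3, y4 >= 0

Solving the primal: x* = (0, 6).
  primal value c^T x* = 36.
Solving the dual: y* = (0, 0, 3, 0).
  dual value b^T y* = 36.
Strong duality: c^T x* = b^T y*. Confirmed.

36


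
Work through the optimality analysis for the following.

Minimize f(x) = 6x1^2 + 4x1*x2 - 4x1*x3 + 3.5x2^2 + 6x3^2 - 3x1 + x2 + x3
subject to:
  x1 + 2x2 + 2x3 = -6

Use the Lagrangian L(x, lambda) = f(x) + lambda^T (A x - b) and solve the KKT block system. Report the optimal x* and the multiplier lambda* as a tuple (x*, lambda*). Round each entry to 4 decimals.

Form the Lagrangian:
  L(x, lambda) = (1/2) x^T Q x + c^T x + lambda^T (A x - b)
Stationarity (grad_x L = 0): Q x + c + A^T lambda = 0.
Primal feasibility: A x = b.

This gives the KKT block system:
  [ Q   A^T ] [ x     ]   [-c ]
  [ A    0  ] [ lambda ] = [ b ]

Solving the linear system:
  x*      = (0.003, -1.897, -1.1045)
  lambda* = (6.1333)
  f(x*)   = 16.8947

x* = (0.003, -1.897, -1.1045), lambda* = (6.1333)


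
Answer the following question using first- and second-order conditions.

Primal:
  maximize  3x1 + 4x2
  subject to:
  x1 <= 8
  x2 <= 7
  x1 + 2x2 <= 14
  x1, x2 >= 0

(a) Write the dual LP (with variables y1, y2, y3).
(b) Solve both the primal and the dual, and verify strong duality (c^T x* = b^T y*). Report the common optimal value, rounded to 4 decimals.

The standard primal-dual pair for 'max c^T x s.t. A x <= b, x >= 0' is:
  Dual:  min b^T y  s.t.  A^T y >= c,  y >= 0.

So the dual LP is:
  minimize  8y1 + 7y2 + 14y3
  subject to:
    y1 + y3 >= 3
    y2 + 2y3 >= 4
    y1, y2, y3 >= 0

Solving the primal: x* = (8, 3).
  primal value c^T x* = 36.
Solving the dual: y* = (1, 0, 2).
  dual value b^T y* = 36.
Strong duality: c^T x* = b^T y*. Confirmed.

36
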